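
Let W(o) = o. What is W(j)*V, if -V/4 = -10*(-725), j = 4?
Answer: -116000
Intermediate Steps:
V = -29000 (V = -(-40)*(-725) = -4*7250 = -29000)
W(j)*V = 4*(-29000) = -116000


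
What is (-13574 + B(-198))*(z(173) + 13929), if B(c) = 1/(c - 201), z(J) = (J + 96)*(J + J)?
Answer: -579531137081/399 ≈ -1.4525e+9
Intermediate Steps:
z(J) = 2*J*(96 + J) (z(J) = (96 + J)*(2*J) = 2*J*(96 + J))
B(c) = 1/(-201 + c)
(-13574 + B(-198))*(z(173) + 13929) = (-13574 + 1/(-201 - 198))*(2*173*(96 + 173) + 13929) = (-13574 + 1/(-399))*(2*173*269 + 13929) = (-13574 - 1/399)*(93074 + 13929) = -5416027/399*107003 = -579531137081/399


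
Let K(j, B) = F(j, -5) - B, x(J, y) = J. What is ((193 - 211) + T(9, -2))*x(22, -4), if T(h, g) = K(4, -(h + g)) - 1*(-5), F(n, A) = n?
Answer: -44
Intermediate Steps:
K(j, B) = j - B
T(h, g) = 9 + g + h (T(h, g) = (4 - (-1)*(h + g)) - 1*(-5) = (4 - (-1)*(g + h)) + 5 = (4 - (-g - h)) + 5 = (4 + (g + h)) + 5 = (4 + g + h) + 5 = 9 + g + h)
((193 - 211) + T(9, -2))*x(22, -4) = ((193 - 211) + (9 - 2 + 9))*22 = (-18 + 16)*22 = -2*22 = -44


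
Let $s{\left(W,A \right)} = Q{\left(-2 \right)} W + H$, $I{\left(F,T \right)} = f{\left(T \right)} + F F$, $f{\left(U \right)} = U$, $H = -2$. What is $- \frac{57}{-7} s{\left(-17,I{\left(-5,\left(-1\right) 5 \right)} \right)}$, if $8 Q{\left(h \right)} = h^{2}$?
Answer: $- \frac{171}{2} \approx -85.5$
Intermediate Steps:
$Q{\left(h \right)} = \frac{h^{2}}{8}$
$I{\left(F,T \right)} = T + F^{2}$ ($I{\left(F,T \right)} = T + F F = T + F^{2}$)
$s{\left(W,A \right)} = -2 + \frac{W}{2}$ ($s{\left(W,A \right)} = \frac{\left(-2\right)^{2}}{8} W - 2 = \frac{1}{8} \cdot 4 W - 2 = \frac{W}{2} - 2 = -2 + \frac{W}{2}$)
$- \frac{57}{-7} s{\left(-17,I{\left(-5,\left(-1\right) 5 \right)} \right)} = - \frac{57}{-7} \left(-2 + \frac{1}{2} \left(-17\right)\right) = \left(-57\right) \left(- \frac{1}{7}\right) \left(-2 - \frac{17}{2}\right) = \frac{57}{7} \left(- \frac{21}{2}\right) = - \frac{171}{2}$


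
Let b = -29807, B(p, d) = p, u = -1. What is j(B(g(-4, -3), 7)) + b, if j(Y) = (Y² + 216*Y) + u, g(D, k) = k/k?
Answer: -29591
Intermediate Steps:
g(D, k) = 1
j(Y) = -1 + Y² + 216*Y (j(Y) = (Y² + 216*Y) - 1 = -1 + Y² + 216*Y)
j(B(g(-4, -3), 7)) + b = (-1 + 1² + 216*1) - 29807 = (-1 + 1 + 216) - 29807 = 216 - 29807 = -29591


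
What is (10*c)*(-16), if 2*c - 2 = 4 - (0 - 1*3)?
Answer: -720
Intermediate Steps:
c = 9/2 (c = 1 + (4 - (0 - 1*3))/2 = 1 + (4 - (0 - 3))/2 = 1 + (4 - 1*(-3))/2 = 1 + (4 + 3)/2 = 1 + (1/2)*7 = 1 + 7/2 = 9/2 ≈ 4.5000)
(10*c)*(-16) = (10*(9/2))*(-16) = 45*(-16) = -720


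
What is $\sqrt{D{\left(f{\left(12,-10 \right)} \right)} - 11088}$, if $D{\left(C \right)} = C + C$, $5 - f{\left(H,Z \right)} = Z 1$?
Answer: $i \sqrt{11058} \approx 105.16 i$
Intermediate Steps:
$f{\left(H,Z \right)} = 5 - Z$ ($f{\left(H,Z \right)} = 5 - Z 1 = 5 - Z$)
$D{\left(C \right)} = 2 C$
$\sqrt{D{\left(f{\left(12,-10 \right)} \right)} - 11088} = \sqrt{2 \left(5 - -10\right) - 11088} = \sqrt{2 \left(5 + 10\right) - 11088} = \sqrt{2 \cdot 15 - 11088} = \sqrt{30 - 11088} = \sqrt{-11058} = i \sqrt{11058}$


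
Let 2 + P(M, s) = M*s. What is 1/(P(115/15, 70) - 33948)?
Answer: -3/100240 ≈ -2.9928e-5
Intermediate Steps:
P(M, s) = -2 + M*s
1/(P(115/15, 70) - 33948) = 1/((-2 + (115/15)*70) - 33948) = 1/((-2 + (115*(1/15))*70) - 33948) = 1/((-2 + (23/3)*70) - 33948) = 1/((-2 + 1610/3) - 33948) = 1/(1604/3 - 33948) = 1/(-100240/3) = -3/100240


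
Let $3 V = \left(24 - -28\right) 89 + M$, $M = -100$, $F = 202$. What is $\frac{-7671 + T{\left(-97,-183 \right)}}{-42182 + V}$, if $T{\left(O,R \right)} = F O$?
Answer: $\frac{4305}{6422} \approx 0.67035$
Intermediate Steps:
$T{\left(O,R \right)} = 202 O$
$V = \frac{4528}{3}$ ($V = \frac{\left(24 - -28\right) 89 - 100}{3} = \frac{\left(24 + 28\right) 89 - 100}{3} = \frac{52 \cdot 89 - 100}{3} = \frac{4628 - 100}{3} = \frac{1}{3} \cdot 4528 = \frac{4528}{3} \approx 1509.3$)
$\frac{-7671 + T{\left(-97,-183 \right)}}{-42182 + V} = \frac{-7671 + 202 \left(-97\right)}{-42182 + \frac{4528}{3}} = \frac{-7671 - 19594}{- \frac{122018}{3}} = \left(-27265\right) \left(- \frac{3}{122018}\right) = \frac{4305}{6422}$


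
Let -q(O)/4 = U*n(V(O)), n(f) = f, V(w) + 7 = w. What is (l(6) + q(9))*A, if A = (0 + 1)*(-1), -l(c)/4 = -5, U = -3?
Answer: -44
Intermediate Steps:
V(w) = -7 + w
l(c) = 20 (l(c) = -4*(-5) = 20)
A = -1 (A = 1*(-1) = -1)
q(O) = -84 + 12*O (q(O) = -(-12)*(-7 + O) = -4*(21 - 3*O) = -84 + 12*O)
(l(6) + q(9))*A = (20 + (-84 + 12*9))*(-1) = (20 + (-84 + 108))*(-1) = (20 + 24)*(-1) = 44*(-1) = -44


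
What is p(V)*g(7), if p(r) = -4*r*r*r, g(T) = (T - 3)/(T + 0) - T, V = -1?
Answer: -180/7 ≈ -25.714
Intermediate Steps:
g(T) = -T + (-3 + T)/T (g(T) = (-3 + T)/T - T = -T + (-3 + T)/T)
p(r) = -4*r³ (p(r) = -4*r²*r = -4*r³)
p(V)*g(7) = (-4*(-1)³)*(1 - 1*7 - 3/7) = (-4*(-1))*(1 - 7 - 3*⅐) = 4*(1 - 7 - 3/7) = 4*(-45/7) = -180/7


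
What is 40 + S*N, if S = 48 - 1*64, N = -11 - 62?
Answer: 1208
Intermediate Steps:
N = -73
S = -16 (S = 48 - 64 = -16)
40 + S*N = 40 - 16*(-73) = 40 + 1168 = 1208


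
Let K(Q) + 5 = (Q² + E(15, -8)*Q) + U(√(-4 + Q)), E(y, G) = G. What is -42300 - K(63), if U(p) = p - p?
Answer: -45760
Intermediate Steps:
U(p) = 0
K(Q) = -5 + Q² - 8*Q (K(Q) = -5 + ((Q² - 8*Q) + 0) = -5 + (Q² - 8*Q) = -5 + Q² - 8*Q)
-42300 - K(63) = -42300 - (-5 + 63² - 8*63) = -42300 - (-5 + 3969 - 504) = -42300 - 1*3460 = -42300 - 3460 = -45760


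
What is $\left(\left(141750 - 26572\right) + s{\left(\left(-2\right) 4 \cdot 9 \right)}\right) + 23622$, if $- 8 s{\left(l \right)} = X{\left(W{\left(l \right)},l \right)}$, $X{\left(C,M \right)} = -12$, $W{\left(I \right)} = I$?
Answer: $\frac{277603}{2} \approx 1.388 \cdot 10^{5}$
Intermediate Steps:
$s{\left(l \right)} = \frac{3}{2}$ ($s{\left(l \right)} = \left(- \frac{1}{8}\right) \left(-12\right) = \frac{3}{2}$)
$\left(\left(141750 - 26572\right) + s{\left(\left(-2\right) 4 \cdot 9 \right)}\right) + 23622 = \left(\left(141750 - 26572\right) + \frac{3}{2}\right) + 23622 = \left(115178 + \frac{3}{2}\right) + 23622 = \frac{230359}{2} + 23622 = \frac{277603}{2}$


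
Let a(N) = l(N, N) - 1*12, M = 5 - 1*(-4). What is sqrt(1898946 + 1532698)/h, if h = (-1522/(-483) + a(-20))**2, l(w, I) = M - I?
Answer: 466578*sqrt(857911)/94731289 ≈ 4.5620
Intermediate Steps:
M = 9 (M = 5 + 4 = 9)
l(w, I) = 9 - I
a(N) = -3 - N (a(N) = (9 - N) - 1*12 = (9 - N) - 12 = -3 - N)
h = 94731289/233289 (h = (-1522/(-483) + (-3 - 1*(-20)))**2 = (-1522*(-1)/483 + (-3 + 20))**2 = (-1*(-1522/483) + 17)**2 = (1522/483 + 17)**2 = (9733/483)**2 = 94731289/233289 ≈ 406.07)
sqrt(1898946 + 1532698)/h = sqrt(1898946 + 1532698)/(94731289/233289) = sqrt(3431644)*(233289/94731289) = (2*sqrt(857911))*(233289/94731289) = 466578*sqrt(857911)/94731289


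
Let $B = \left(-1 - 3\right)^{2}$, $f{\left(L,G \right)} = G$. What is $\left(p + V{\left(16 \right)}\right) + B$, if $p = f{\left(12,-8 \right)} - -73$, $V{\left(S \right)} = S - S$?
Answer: $81$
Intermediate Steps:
$V{\left(S \right)} = 0$
$B = 16$ ($B = \left(-4\right)^{2} = 16$)
$p = 65$ ($p = -8 - -73 = -8 + 73 = 65$)
$\left(p + V{\left(16 \right)}\right) + B = \left(65 + 0\right) + 16 = 65 + 16 = 81$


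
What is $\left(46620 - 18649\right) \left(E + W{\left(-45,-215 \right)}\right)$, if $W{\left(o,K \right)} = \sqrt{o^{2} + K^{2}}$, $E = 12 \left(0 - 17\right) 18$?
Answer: $-102709512 + 139855 \sqrt{1930} \approx -9.6565 \cdot 10^{7}$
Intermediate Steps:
$E = -3672$ ($E = 12 \left(-17\right) 18 = \left(-204\right) 18 = -3672$)
$W{\left(o,K \right)} = \sqrt{K^{2} + o^{2}}$
$\left(46620 - 18649\right) \left(E + W{\left(-45,-215 \right)}\right) = \left(46620 - 18649\right) \left(-3672 + \sqrt{\left(-215\right)^{2} + \left(-45\right)^{2}}\right) = 27971 \left(-3672 + \sqrt{46225 + 2025}\right) = 27971 \left(-3672 + \sqrt{48250}\right) = 27971 \left(-3672 + 5 \sqrt{1930}\right) = -102709512 + 139855 \sqrt{1930}$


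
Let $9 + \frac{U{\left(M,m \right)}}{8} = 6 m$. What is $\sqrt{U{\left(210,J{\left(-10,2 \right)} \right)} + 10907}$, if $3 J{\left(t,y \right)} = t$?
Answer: $5 \sqrt{427} \approx 103.32$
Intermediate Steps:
$J{\left(t,y \right)} = \frac{t}{3}$
$U{\left(M,m \right)} = -72 + 48 m$ ($U{\left(M,m \right)} = -72 + 8 \cdot 6 m = -72 + 48 m$)
$\sqrt{U{\left(210,J{\left(-10,2 \right)} \right)} + 10907} = \sqrt{\left(-72 + 48 \cdot \frac{1}{3} \left(-10\right)\right) + 10907} = \sqrt{\left(-72 + 48 \left(- \frac{10}{3}\right)\right) + 10907} = \sqrt{\left(-72 - 160\right) + 10907} = \sqrt{-232 + 10907} = \sqrt{10675} = 5 \sqrt{427}$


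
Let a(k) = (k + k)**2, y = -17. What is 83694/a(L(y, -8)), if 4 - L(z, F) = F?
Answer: 13949/96 ≈ 145.30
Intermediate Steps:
L(z, F) = 4 - F
a(k) = 4*k**2 (a(k) = (2*k)**2 = 4*k**2)
83694/a(L(y, -8)) = 83694/((4*(4 - 1*(-8))**2)) = 83694/((4*(4 + 8)**2)) = 83694/((4*12**2)) = 83694/((4*144)) = 83694/576 = 83694*(1/576) = 13949/96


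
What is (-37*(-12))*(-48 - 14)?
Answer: -27528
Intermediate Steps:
(-37*(-12))*(-48 - 14) = 444*(-62) = -27528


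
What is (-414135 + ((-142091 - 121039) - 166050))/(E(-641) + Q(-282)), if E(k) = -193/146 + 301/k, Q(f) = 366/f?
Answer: 1236452148910/4529573 ≈ 2.7297e+5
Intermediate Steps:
E(k) = -193/146 + 301/k (E(k) = -193*1/146 + 301/k = -193/146 + 301/k)
(-414135 + ((-142091 - 121039) - 166050))/(E(-641) + Q(-282)) = (-414135 + ((-142091 - 121039) - 166050))/((-193/146 + 301/(-641)) + 366/(-282)) = (-414135 + (-263130 - 166050))/((-193/146 + 301*(-1/641)) + 366*(-1/282)) = (-414135 - 429180)/((-193/146 - 301/641) - 61/47) = -843315/(-167659/93586 - 61/47) = -843315/(-13588719/4398542) = -843315*(-4398542/13588719) = 1236452148910/4529573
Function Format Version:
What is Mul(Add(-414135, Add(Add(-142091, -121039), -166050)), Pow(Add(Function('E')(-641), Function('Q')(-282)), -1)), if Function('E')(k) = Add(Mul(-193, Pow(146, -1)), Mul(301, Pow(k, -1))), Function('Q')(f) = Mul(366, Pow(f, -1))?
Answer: Rational(1236452148910, 4529573) ≈ 2.7297e+5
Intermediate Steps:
Function('E')(k) = Add(Rational(-193, 146), Mul(301, Pow(k, -1))) (Function('E')(k) = Add(Mul(-193, Rational(1, 146)), Mul(301, Pow(k, -1))) = Add(Rational(-193, 146), Mul(301, Pow(k, -1))))
Mul(Add(-414135, Add(Add(-142091, -121039), -166050)), Pow(Add(Function('E')(-641), Function('Q')(-282)), -1)) = Mul(Add(-414135, Add(Add(-142091, -121039), -166050)), Pow(Add(Add(Rational(-193, 146), Mul(301, Pow(-641, -1))), Mul(366, Pow(-282, -1))), -1)) = Mul(Add(-414135, Add(-263130, -166050)), Pow(Add(Add(Rational(-193, 146), Mul(301, Rational(-1, 641))), Mul(366, Rational(-1, 282))), -1)) = Mul(Add(-414135, -429180), Pow(Add(Add(Rational(-193, 146), Rational(-301, 641)), Rational(-61, 47)), -1)) = Mul(-843315, Pow(Add(Rational(-167659, 93586), Rational(-61, 47)), -1)) = Mul(-843315, Pow(Rational(-13588719, 4398542), -1)) = Mul(-843315, Rational(-4398542, 13588719)) = Rational(1236452148910, 4529573)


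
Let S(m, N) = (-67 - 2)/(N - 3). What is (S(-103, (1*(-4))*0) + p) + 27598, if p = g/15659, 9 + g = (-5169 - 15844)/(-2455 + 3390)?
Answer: 57771941291/2091595 ≈ 27621.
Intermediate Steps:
g = -29428/935 (g = -9 + (-5169 - 15844)/(-2455 + 3390) = -9 - 21013/935 = -29428/935 ≈ -31.474)
S(m, N) = -69/(-3 + N)
p = -4204/2091595 (p = -29428/935/15659 = -29428/935*1/15659 = -4204/2091595 ≈ -0.0020100)
(S(-103, (1*(-4))*0) + p) + 27598 = (-69/(-3 + (1*(-4))*0) - 4204/2091595) + 27598 = (-69/(-3 - 4*0) - 4204/2091595) + 27598 = (-69/(-3 + 0) - 4204/2091595) + 27598 = (-69/(-3) - 4204/2091595) + 27598 = (-69*(-⅓) - 4204/2091595) + 27598 = (23 - 4204/2091595) + 27598 = 48102481/2091595 + 27598 = 57771941291/2091595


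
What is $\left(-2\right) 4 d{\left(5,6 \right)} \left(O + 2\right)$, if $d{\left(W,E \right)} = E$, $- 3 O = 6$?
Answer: $0$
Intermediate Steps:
$O = -2$ ($O = \left(- \frac{1}{3}\right) 6 = -2$)
$\left(-2\right) 4 d{\left(5,6 \right)} \left(O + 2\right) = \left(-2\right) 4 \cdot 6 \left(-2 + 2\right) = \left(-8\right) 6 \cdot 0 = \left(-48\right) 0 = 0$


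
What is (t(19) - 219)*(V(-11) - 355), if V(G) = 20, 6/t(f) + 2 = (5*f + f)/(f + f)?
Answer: 71355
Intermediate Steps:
t(f) = 6 (t(f) = 6/(-2 + (5*f + f)/(f + f)) = 6/(-2 + (6*f)/((2*f))) = 6/(-2 + (6*f)*(1/(2*f))) = 6/(-2 + 3) = 6/1 = 6*1 = 6)
(t(19) - 219)*(V(-11) - 355) = (6 - 219)*(20 - 355) = -213*(-335) = 71355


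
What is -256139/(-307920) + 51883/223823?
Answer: 73305612757/68919578160 ≈ 1.0636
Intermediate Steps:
-256139/(-307920) + 51883/223823 = -256139*(-1/307920) + 51883*(1/223823) = 256139/307920 + 51883/223823 = 73305612757/68919578160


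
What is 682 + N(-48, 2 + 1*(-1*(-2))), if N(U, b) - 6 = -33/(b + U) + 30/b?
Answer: 2785/4 ≈ 696.25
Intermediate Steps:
N(U, b) = 6 - 33/(U + b) + 30/b (N(U, b) = 6 + (-33/(b + U) + 30/b) = 6 + (-33/(U + b) + 30/b) = 6 - 33/(U + b) + 30/b)
682 + N(-48, 2 + 1*(-1*(-2))) = 682 + 3*(-(2 + 1*(-1*(-2))) + 2*(2 + 1*(-1*(-2)))² + 10*(-48) + 2*(-48)*(2 + 1*(-1*(-2))))/((2 + 1*(-1*(-2)))*(-48 + (2 + 1*(-1*(-2))))) = 682 + 3*(-(2 + 1*2) + 2*(2 + 1*2)² - 480 + 2*(-48)*(2 + 1*2))/((2 + 1*2)*(-48 + (2 + 1*2))) = 682 + 3*(-(2 + 2) + 2*(2 + 2)² - 480 + 2*(-48)*(2 + 2))/((2 + 2)*(-48 + (2 + 2))) = 682 + 3*(-1*4 + 2*4² - 480 + 2*(-48)*4)/(4*(-48 + 4)) = 682 + 3*(¼)*(-4 + 2*16 - 480 - 384)/(-44) = 682 + 3*(¼)*(-1/44)*(-4 + 32 - 480 - 384) = 682 + 3*(¼)*(-1/44)*(-836) = 682 + 57/4 = 2785/4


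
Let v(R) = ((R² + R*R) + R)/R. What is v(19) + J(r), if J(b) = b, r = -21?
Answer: 18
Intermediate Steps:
v(R) = (R + 2*R²)/R (v(R) = ((R² + R²) + R)/R = (2*R² + R)/R = (R + 2*R²)/R)
v(19) + J(r) = (1 + 2*19) - 21 = (1 + 38) - 21 = 39 - 21 = 18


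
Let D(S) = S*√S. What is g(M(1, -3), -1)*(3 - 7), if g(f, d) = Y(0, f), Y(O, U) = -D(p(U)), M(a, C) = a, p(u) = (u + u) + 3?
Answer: 20*√5 ≈ 44.721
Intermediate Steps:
p(u) = 3 + 2*u (p(u) = 2*u + 3 = 3 + 2*u)
D(S) = S^(3/2)
Y(O, U) = -(3 + 2*U)^(3/2)
g(f, d) = -(3 + 2*f)^(3/2)
g(M(1, -3), -1)*(3 - 7) = (-(3 + 2*1)^(3/2))*(3 - 7) = -(3 + 2)^(3/2)*(-4) = -5^(3/2)*(-4) = -5*√5*(-4) = 20*√5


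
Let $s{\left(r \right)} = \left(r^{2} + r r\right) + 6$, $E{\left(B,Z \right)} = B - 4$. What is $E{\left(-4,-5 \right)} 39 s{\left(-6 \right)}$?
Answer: $-24336$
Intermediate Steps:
$E{\left(B,Z \right)} = -4 + B$ ($E{\left(B,Z \right)} = B - 4 = -4 + B$)
$s{\left(r \right)} = 6 + 2 r^{2}$ ($s{\left(r \right)} = \left(r^{2} + r^{2}\right) + 6 = 2 r^{2} + 6 = 6 + 2 r^{2}$)
$E{\left(-4,-5 \right)} 39 s{\left(-6 \right)} = \left(-4 - 4\right) 39 \left(6 + 2 \left(-6\right)^{2}\right) = \left(-8\right) 39 \left(6 + 2 \cdot 36\right) = - 312 \left(6 + 72\right) = \left(-312\right) 78 = -24336$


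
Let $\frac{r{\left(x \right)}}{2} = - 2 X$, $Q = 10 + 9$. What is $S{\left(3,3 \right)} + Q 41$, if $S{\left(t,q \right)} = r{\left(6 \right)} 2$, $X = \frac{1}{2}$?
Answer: $775$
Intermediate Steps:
$X = \frac{1}{2} \approx 0.5$
$Q = 19$
$r{\left(x \right)} = -2$ ($r{\left(x \right)} = 2 \left(\left(-2\right) \frac{1}{2}\right) = 2 \left(-1\right) = -2$)
$S{\left(t,q \right)} = -4$ ($S{\left(t,q \right)} = \left(-2\right) 2 = -4$)
$S{\left(3,3 \right)} + Q 41 = -4 + 19 \cdot 41 = -4 + 779 = 775$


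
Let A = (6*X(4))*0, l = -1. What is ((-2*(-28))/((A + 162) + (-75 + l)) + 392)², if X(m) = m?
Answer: 285069456/1849 ≈ 1.5418e+5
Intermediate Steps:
A = 0 (A = (6*4)*0 = 24*0 = 0)
((-2*(-28))/((A + 162) + (-75 + l)) + 392)² = ((-2*(-28))/((0 + 162) + (-75 - 1)) + 392)² = (56/(162 - 76) + 392)² = (56/86 + 392)² = (56*(1/86) + 392)² = (28/43 + 392)² = (16884/43)² = 285069456/1849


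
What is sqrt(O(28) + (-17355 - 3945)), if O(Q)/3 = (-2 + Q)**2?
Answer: 2*I*sqrt(4818) ≈ 138.82*I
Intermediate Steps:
O(Q) = 3*(-2 + Q)**2
sqrt(O(28) + (-17355 - 3945)) = sqrt(3*(-2 + 28)**2 + (-17355 - 3945)) = sqrt(3*26**2 - 21300) = sqrt(3*676 - 21300) = sqrt(2028 - 21300) = sqrt(-19272) = 2*I*sqrt(4818)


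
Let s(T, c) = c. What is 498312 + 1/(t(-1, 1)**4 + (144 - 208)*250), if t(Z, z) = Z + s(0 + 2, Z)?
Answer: 7965019007/15984 ≈ 4.9831e+5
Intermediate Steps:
t(Z, z) = 2*Z (t(Z, z) = Z + Z = 2*Z)
498312 + 1/(t(-1, 1)**4 + (144 - 208)*250) = 498312 + 1/((2*(-1))**4 + (144 - 208)*250) = 498312 + 1/((-2)**4 - 64*250) = 498312 + 1/(16 - 16000) = 498312 + 1/(-15984) = 498312 - 1/15984 = 7965019007/15984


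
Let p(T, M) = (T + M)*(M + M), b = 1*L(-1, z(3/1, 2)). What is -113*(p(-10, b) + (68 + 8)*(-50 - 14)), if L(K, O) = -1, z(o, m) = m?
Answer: 547146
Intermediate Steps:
b = -1 (b = 1*(-1) = -1)
p(T, M) = 2*M*(M + T) (p(T, M) = (M + T)*(2*M) = 2*M*(M + T))
-113*(p(-10, b) + (68 + 8)*(-50 - 14)) = -113*(2*(-1)*(-1 - 10) + (68 + 8)*(-50 - 14)) = -113*(2*(-1)*(-11) + 76*(-64)) = -113*(22 - 4864) = -113*(-4842) = 547146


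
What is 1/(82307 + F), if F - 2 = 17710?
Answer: 1/100019 ≈ 9.9981e-6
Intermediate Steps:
F = 17712 (F = 2 + 17710 = 17712)
1/(82307 + F) = 1/(82307 + 17712) = 1/100019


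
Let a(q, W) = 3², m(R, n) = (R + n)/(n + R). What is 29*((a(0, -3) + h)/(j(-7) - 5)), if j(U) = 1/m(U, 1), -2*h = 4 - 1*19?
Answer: -957/8 ≈ -119.63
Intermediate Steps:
m(R, n) = 1 (m(R, n) = (R + n)/(R + n) = 1)
h = 15/2 (h = -(4 - 1*19)/2 = -(4 - 19)/2 = -½*(-15) = 15/2 ≈ 7.5000)
a(q, W) = 9
j(U) = 1 (j(U) = 1/1 = 1)
29*((a(0, -3) + h)/(j(-7) - 5)) = 29*((9 + 15/2)/(1 - 5)) = 29*((33/2)/(-4)) = 29*((33/2)*(-¼)) = 29*(-33/8) = -957/8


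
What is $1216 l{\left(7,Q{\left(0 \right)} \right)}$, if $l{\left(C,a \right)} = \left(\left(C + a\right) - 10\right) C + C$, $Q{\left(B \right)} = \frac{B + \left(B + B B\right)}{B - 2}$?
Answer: $-17024$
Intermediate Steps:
$Q{\left(B \right)} = \frac{B^{2} + 2 B}{-2 + B}$ ($Q{\left(B \right)} = \frac{B + \left(B + B^{2}\right)}{-2 + B} = \frac{B^{2} + 2 B}{-2 + B}$)
$l{\left(C,a \right)} = C + C \left(-10 + C + a\right)$ ($l{\left(C,a \right)} = \left(-10 + C + a\right) C + C = C \left(-10 + C + a\right) + C = C + C \left(-10 + C + a\right)$)
$1216 l{\left(7,Q{\left(0 \right)} \right)} = 1216 \cdot 7 \left(-9 + 7 + \frac{0 \left(2 + 0\right)}{-2 + 0}\right) = 1216 \cdot 7 \left(-9 + 7 + 0 \frac{1}{-2} \cdot 2\right) = 1216 \cdot 7 \left(-9 + 7 + 0 \left(- \frac{1}{2}\right) 2\right) = 1216 \cdot 7 \left(-9 + 7 + 0\right) = 1216 \cdot 7 \left(-2\right) = 1216 \left(-14\right) = -17024$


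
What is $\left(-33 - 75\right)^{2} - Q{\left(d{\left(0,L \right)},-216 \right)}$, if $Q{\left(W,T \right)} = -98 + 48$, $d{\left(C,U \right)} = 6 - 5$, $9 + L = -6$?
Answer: $11714$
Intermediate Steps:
$L = -15$ ($L = -9 - 6 = -15$)
$d{\left(C,U \right)} = 1$ ($d{\left(C,U \right)} = 6 - 5 = 1$)
$Q{\left(W,T \right)} = -50$
$\left(-33 - 75\right)^{2} - Q{\left(d{\left(0,L \right)},-216 \right)} = \left(-33 - 75\right)^{2} - -50 = \left(-108\right)^{2} + 50 = 11664 + 50 = 11714$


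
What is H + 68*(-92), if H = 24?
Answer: -6232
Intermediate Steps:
H + 68*(-92) = 24 + 68*(-92) = 24 - 6256 = -6232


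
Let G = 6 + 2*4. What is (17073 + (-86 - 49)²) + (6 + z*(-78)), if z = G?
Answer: 34212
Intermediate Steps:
G = 14 (G = 6 + 8 = 14)
z = 14
(17073 + (-86 - 49)²) + (6 + z*(-78)) = (17073 + (-86 - 49)²) + (6 + 14*(-78)) = (17073 + (-135)²) + (6 - 1092) = (17073 + 18225) - 1086 = 35298 - 1086 = 34212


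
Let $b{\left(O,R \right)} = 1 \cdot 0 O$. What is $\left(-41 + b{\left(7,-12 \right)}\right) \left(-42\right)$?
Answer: $1722$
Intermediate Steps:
$b{\left(O,R \right)} = 0$ ($b{\left(O,R \right)} = 0 O = 0$)
$\left(-41 + b{\left(7,-12 \right)}\right) \left(-42\right) = \left(-41 + 0\right) \left(-42\right) = \left(-41\right) \left(-42\right) = 1722$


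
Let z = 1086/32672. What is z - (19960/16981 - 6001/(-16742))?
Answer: -3484660385175/2322128927536 ≈ -1.5006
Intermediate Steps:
z = 543/16336 (z = 1086*(1/32672) = 543/16336 ≈ 0.033239)
z - (19960/16981 - 6001/(-16742)) = 543/16336 - (19960/16981 - 6001/(-16742)) = 543/16336 - (19960*(1/16981) - 6001*(-1/16742)) = 543/16336 - (19960/16981 + 6001/16742) = 543/16336 - 1*436073301/284295902 = 543/16336 - 436073301/284295902 = -3484660385175/2322128927536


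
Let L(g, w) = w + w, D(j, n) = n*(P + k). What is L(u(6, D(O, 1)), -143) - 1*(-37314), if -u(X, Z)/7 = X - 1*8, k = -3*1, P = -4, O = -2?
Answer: 37028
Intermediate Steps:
k = -3
D(j, n) = -7*n (D(j, n) = n*(-4 - 3) = n*(-7) = -7*n)
u(X, Z) = 56 - 7*X (u(X, Z) = -7*(X - 1*8) = -7*(X - 8) = -7*(-8 + X) = 56 - 7*X)
L(g, w) = 2*w
L(u(6, D(O, 1)), -143) - 1*(-37314) = 2*(-143) - 1*(-37314) = -286 + 37314 = 37028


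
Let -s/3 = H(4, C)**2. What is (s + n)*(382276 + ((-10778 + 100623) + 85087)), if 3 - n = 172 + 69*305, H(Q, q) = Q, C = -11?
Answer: -11847356496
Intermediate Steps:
s = -48 (s = -3*4**2 = -3*16 = -48)
n = -21214 (n = 3 - (172 + 69*305) = 3 - (172 + 21045) = 3 - 1*21217 = 3 - 21217 = -21214)
(s + n)*(382276 + ((-10778 + 100623) + 85087)) = (-48 - 21214)*(382276 + ((-10778 + 100623) + 85087)) = -21262*(382276 + (89845 + 85087)) = -21262*(382276 + 174932) = -21262*557208 = -11847356496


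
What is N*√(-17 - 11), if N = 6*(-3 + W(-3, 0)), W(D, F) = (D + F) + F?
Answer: -72*I*√7 ≈ -190.49*I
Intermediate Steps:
W(D, F) = D + 2*F
N = -36 (N = 6*(-3 + (-3 + 2*0)) = 6*(-3 + (-3 + 0)) = 6*(-3 - 3) = 6*(-6) = -36)
N*√(-17 - 11) = -36*√(-17 - 11) = -72*I*√7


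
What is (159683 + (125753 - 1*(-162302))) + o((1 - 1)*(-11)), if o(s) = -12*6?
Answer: 447666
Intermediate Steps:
o(s) = -72
(159683 + (125753 - 1*(-162302))) + o((1 - 1)*(-11)) = (159683 + (125753 - 1*(-162302))) - 72 = (159683 + (125753 + 162302)) - 72 = (159683 + 288055) - 72 = 447738 - 72 = 447666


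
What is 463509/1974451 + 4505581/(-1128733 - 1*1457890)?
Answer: -7697125870924/5107160368973 ≈ -1.5071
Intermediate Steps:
463509/1974451 + 4505581/(-1128733 - 1*1457890) = 463509*(1/1974451) + 4505581/(-1128733 - 1457890) = 463509/1974451 + 4505581/(-2586623) = 463509/1974451 + 4505581*(-1/2586623) = 463509/1974451 - 4505581/2586623 = -7697125870924/5107160368973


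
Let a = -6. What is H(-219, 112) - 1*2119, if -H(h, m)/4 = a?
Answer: -2095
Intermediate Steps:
H(h, m) = 24 (H(h, m) = -4*(-6) = 24)
H(-219, 112) - 1*2119 = 24 - 1*2119 = 24 - 2119 = -2095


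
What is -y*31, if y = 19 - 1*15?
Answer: -124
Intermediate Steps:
y = 4 (y = 19 - 15 = 4)
-y*31 = -1*4*31 = -4*31 = -124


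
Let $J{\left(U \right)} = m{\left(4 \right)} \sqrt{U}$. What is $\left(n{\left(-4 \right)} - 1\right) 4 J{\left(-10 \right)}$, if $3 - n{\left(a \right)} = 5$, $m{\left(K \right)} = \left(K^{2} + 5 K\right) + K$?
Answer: $- 480 i \sqrt{10} \approx - 1517.9 i$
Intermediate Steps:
$m{\left(K \right)} = K^{2} + 6 K$
$n{\left(a \right)} = -2$ ($n{\left(a \right)} = 3 - 5 = -2$)
$J{\left(U \right)} = 40 \sqrt{U}$ ($J{\left(U \right)} = 4 \left(6 + 4\right) \sqrt{U} = 4 \cdot 10 \sqrt{U} = 40 \sqrt{U}$)
$\left(n{\left(-4 \right)} - 1\right) 4 J{\left(-10 \right)} = \left(-2 - 1\right) 4 \cdot 40 \sqrt{-10} = \left(-3\right) 4 \cdot 40 i \sqrt{10} = - 12 \cdot 40 i \sqrt{10} = - 480 i \sqrt{10}$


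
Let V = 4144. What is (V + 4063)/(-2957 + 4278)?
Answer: 8207/1321 ≈ 6.2127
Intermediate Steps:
(V + 4063)/(-2957 + 4278) = (4144 + 4063)/(-2957 + 4278) = 8207/1321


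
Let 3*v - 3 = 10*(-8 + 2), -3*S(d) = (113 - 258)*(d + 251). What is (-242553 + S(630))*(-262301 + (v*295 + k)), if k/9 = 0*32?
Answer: 53573520028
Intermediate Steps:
S(d) = 36395/3 + 145*d/3 (S(d) = -(113 - 258)*(d + 251)/3 = -(-145)*(251 + d)/3 = -(-36395 - 145*d)/3 = 36395/3 + 145*d/3)
k = 0 (k = 9*(0*32) = 9*0 = 0)
v = -19 (v = 1 + (10*(-8 + 2))/3 = 1 + (10*(-6))/3 = 1 + (⅓)*(-60) = 1 - 20 = -19)
(-242553 + S(630))*(-262301 + (v*295 + k)) = (-242553 + (36395/3 + (145/3)*630))*(-262301 + (-19*295 + 0)) = (-242553 + (36395/3 + 30450))*(-262301 + (-5605 + 0)) = (-242553 + 127745/3)*(-262301 - 5605) = -599914/3*(-267906) = 53573520028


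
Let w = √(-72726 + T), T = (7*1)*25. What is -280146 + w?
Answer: -280146 + I*√72551 ≈ -2.8015e+5 + 269.35*I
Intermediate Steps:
T = 175 (T = 7*25 = 175)
w = I*√72551 (w = √(-72726 + 175) = √(-72551) = I*√72551 ≈ 269.35*I)
-280146 + w = -280146 + I*√72551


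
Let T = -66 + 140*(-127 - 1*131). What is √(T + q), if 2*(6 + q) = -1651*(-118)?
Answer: √61217 ≈ 247.42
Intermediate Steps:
q = 97403 (q = -6 + (-1651*(-118))/2 = -6 + (½)*194818 = -6 + 97409 = 97403)
T = -36186 (T = -66 + 140*(-127 - 131) = -66 + 140*(-258) = -66 - 36120 = -36186)
√(T + q) = √(-36186 + 97403) = √61217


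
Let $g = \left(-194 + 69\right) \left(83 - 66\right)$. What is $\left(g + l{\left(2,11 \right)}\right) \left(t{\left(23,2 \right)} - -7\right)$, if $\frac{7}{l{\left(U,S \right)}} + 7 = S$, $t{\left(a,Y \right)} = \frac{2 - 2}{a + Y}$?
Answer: $- \frac{59451}{4} \approx -14863.0$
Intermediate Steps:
$t{\left(a,Y \right)} = 0$ ($t{\left(a,Y \right)} = \frac{0}{Y + a} = 0$)
$l{\left(U,S \right)} = \frac{7}{-7 + S}$
$g = -2125$ ($g = \left(-125\right) 17 = -2125$)
$\left(g + l{\left(2,11 \right)}\right) \left(t{\left(23,2 \right)} - -7\right) = \left(-2125 + \frac{7}{-7 + 11}\right) \left(0 - -7\right) = \left(-2125 + \frac{7}{4}\right) \left(0 + \left(-224 + 231\right)\right) = \left(-2125 + 7 \cdot \frac{1}{4}\right) \left(0 + 7\right) = \left(-2125 + \frac{7}{4}\right) 7 = \left(- \frac{8493}{4}\right) 7 = - \frac{59451}{4}$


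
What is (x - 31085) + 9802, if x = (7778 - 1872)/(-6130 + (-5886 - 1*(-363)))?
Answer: -248016705/11653 ≈ -21284.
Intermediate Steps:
x = -5906/11653 (x = 5906/(-6130 + (-5886 + 363)) = 5906/(-6130 - 5523) = 5906/(-11653) = 5906*(-1/11653) = -5906/11653 ≈ -0.50682)
(x - 31085) + 9802 = (-5906/11653 - 31085) + 9802 = -362239411/11653 + 9802 = -248016705/11653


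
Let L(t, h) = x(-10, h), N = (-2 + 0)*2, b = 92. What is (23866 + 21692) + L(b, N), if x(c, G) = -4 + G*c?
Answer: 45594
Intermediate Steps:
N = -4 (N = -2*2 = -4)
L(t, h) = -4 - 10*h (L(t, h) = -4 + h*(-10) = -4 - 10*h)
(23866 + 21692) + L(b, N) = (23866 + 21692) + (-4 - 10*(-4)) = 45558 + (-4 + 40) = 45558 + 36 = 45594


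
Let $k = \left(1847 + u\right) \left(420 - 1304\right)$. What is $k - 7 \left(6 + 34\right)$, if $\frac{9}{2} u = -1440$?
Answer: $-1350148$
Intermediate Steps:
$u = -320$ ($u = \frac{2}{9} \left(-1440\right) = -320$)
$k = -1349868$ ($k = \left(1847 - 320\right) \left(420 - 1304\right) = 1527 \left(-884\right) = -1349868$)
$k - 7 \left(6 + 34\right) = -1349868 - 7 \left(6 + 34\right) = -1349868 - 280 = -1350148$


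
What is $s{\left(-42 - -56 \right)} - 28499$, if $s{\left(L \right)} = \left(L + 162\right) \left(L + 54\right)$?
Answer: $-16531$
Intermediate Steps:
$s{\left(L \right)} = \left(54 + L\right) \left(162 + L\right)$ ($s{\left(L \right)} = \left(162 + L\right) \left(54 + L\right) = \left(54 + L\right) \left(162 + L\right)$)
$s{\left(-42 - -56 \right)} - 28499 = \left(8748 + \left(-42 - -56\right)^{2} + 216 \left(-42 - -56\right)\right) - 28499 = \left(8748 + \left(-42 + 56\right)^{2} + 216 \left(-42 + 56\right)\right) - 28499 = \left(8748 + 14^{2} + 216 \cdot 14\right) - 28499 = \left(8748 + 196 + 3024\right) - 28499 = 11968 - 28499 = -16531$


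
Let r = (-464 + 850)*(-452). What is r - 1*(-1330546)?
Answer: 1156074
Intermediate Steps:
r = -174472 (r = 386*(-452) = -174472)
r - 1*(-1330546) = -174472 - 1*(-1330546) = -174472 + 1330546 = 1156074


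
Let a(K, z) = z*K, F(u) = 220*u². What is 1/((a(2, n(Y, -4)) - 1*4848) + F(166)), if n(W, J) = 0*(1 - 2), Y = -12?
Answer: 1/6057472 ≈ 1.6509e-7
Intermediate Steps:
n(W, J) = 0 (n(W, J) = 0*(-1) = 0)
a(K, z) = K*z
1/((a(2, n(Y, -4)) - 1*4848) + F(166)) = 1/((2*0 - 1*4848) + 220*166²) = 1/((0 - 4848) + 220*27556) = 1/(-4848 + 6062320) = 1/6057472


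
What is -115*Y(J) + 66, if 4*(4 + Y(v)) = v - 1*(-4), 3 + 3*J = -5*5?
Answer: 2038/3 ≈ 679.33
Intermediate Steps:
J = -28/3 (J = -1 + (-5*5)/3 = -1 + (⅓)*(-25) = -1 - 25/3 = -28/3 ≈ -9.3333)
Y(v) = -3 + v/4 (Y(v) = -4 + (v - 1*(-4))/4 = -4 + (v + 4)/4 = -4 + (4 + v)/4 = -4 + (1 + v/4) = -3 + v/4)
-115*Y(J) + 66 = -115*(-3 + (¼)*(-28/3)) + 66 = -115*(-3 - 7/3) + 66 = -115*(-16/3) + 66 = 1840/3 + 66 = 2038/3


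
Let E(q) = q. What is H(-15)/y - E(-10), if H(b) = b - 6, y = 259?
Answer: 367/37 ≈ 9.9189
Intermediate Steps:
H(b) = -6 + b
H(-15)/y - E(-10) = (-6 - 15)/259 - 1*(-10) = -21*1/259 + 10 = -3/37 + 10 = 367/37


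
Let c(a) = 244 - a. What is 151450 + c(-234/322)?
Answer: 24422851/161 ≈ 1.5169e+5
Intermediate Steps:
151450 + c(-234/322) = 151450 + (244 - (-234)/322) = 151450 + (244 - 1*(-117/161)) = 151450 + (244 + 117/161) = 151450 + 39401/161 = 24422851/161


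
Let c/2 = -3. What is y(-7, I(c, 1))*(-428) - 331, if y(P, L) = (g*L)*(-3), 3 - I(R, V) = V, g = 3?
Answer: 7373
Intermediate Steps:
c = -6 (c = 2*(-3) = -6)
I(R, V) = 3 - V
y(P, L) = -9*L (y(P, L) = (3*L)*(-3) = -9*L)
y(-7, I(c, 1))*(-428) - 331 = -9*(3 - 1*1)*(-428) - 331 = -9*(3 - 1)*(-428) - 331 = -9*2*(-428) - 331 = -18*(-428) - 331 = 7704 - 331 = 7373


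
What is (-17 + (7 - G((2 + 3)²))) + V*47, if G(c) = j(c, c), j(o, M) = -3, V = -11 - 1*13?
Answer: -1135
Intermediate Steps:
V = -24 (V = -11 - 13 = -24)
G(c) = -3
(-17 + (7 - G((2 + 3)²))) + V*47 = (-17 + (7 - 1*(-3))) - 24*47 = (-17 + (7 + 3)) - 1128 = (-17 + 10) - 1128 = -7 - 1128 = -1135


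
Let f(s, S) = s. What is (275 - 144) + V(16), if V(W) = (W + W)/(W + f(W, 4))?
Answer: 132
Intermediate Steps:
V(W) = 1 (V(W) = (W + W)/(W + W) = (2*W)/((2*W)) = (2*W)*(1/(2*W)) = 1)
(275 - 144) + V(16) = (275 - 144) + 1 = 131 + 1 = 132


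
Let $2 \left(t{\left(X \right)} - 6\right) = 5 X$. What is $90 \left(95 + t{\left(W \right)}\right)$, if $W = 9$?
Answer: $11115$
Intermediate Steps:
$t{\left(X \right)} = 6 + \frac{5 X}{2}$
$90 \left(95 + t{\left(W \right)}\right) = 90 \left(95 + \left(6 + \frac{5}{2} \cdot 9\right)\right) = 90 \left(95 + \left(6 + \frac{45}{2}\right)\right) = 90 \left(95 + \frac{57}{2}\right) = 90 \cdot \frac{247}{2} = 11115$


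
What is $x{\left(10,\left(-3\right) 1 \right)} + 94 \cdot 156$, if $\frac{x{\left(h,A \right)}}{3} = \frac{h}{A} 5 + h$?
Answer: $14644$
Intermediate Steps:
$x{\left(h,A \right)} = 3 h + \frac{15 h}{A}$ ($x{\left(h,A \right)} = 3 \left(\frac{h}{A} 5 + h\right) = 3 \left(\frac{5 h}{A} + h\right) = 3 \left(h + \frac{5 h}{A}\right) = 3 h + \frac{15 h}{A}$)
$x{\left(10,\left(-3\right) 1 \right)} + 94 \cdot 156 = 3 \cdot 10 \frac{1}{\left(-3\right) 1} \left(5 - 3\right) + 94 \cdot 156 = 3 \cdot 10 \frac{1}{-3} \left(5 - 3\right) + 14664 = 3 \cdot 10 \left(- \frac{1}{3}\right) 2 + 14664 = -20 + 14664 = 14644$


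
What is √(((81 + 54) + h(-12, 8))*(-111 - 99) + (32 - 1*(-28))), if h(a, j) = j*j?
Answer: I*√41730 ≈ 204.28*I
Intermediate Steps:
h(a, j) = j²
√(((81 + 54) + h(-12, 8))*(-111 - 99) + (32 - 1*(-28))) = √(((81 + 54) + 8²)*(-111 - 99) + (32 - 1*(-28))) = √((135 + 64)*(-210) + (32 + 28)) = √(199*(-210) + 60) = √(-41790 + 60) = √(-41730) = I*√41730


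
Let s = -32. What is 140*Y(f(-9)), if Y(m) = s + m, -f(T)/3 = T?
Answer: -700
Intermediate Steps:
f(T) = -3*T
Y(m) = -32 + m
140*Y(f(-9)) = 140*(-32 - 3*(-9)) = 140*(-32 + 27) = 140*(-5) = -700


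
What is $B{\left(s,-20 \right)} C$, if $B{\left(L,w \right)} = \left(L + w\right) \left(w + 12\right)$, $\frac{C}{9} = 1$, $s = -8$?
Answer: $2016$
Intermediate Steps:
$C = 9$ ($C = 9 \cdot 1 = 9$)
$B{\left(L,w \right)} = \left(12 + w\right) \left(L + w\right)$ ($B{\left(L,w \right)} = \left(L + w\right) \left(12 + w\right) = \left(12 + w\right) \left(L + w\right)$)
$B{\left(s,-20 \right)} C = \left(\left(-20\right)^{2} + 12 \left(-8\right) + 12 \left(-20\right) - -160\right) 9 = \left(400 - 96 - 240 + 160\right) 9 = 224 \cdot 9 = 2016$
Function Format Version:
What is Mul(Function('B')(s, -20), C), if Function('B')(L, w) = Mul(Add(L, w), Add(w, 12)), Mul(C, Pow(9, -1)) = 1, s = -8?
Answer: 2016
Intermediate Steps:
C = 9 (C = Mul(9, 1) = 9)
Function('B')(L, w) = Mul(Add(12, w), Add(L, w)) (Function('B')(L, w) = Mul(Add(L, w), Add(12, w)) = Mul(Add(12, w), Add(L, w)))
Mul(Function('B')(s, -20), C) = Mul(Add(Pow(-20, 2), Mul(12, -8), Mul(12, -20), Mul(-8, -20)), 9) = Mul(Add(400, -96, -240, 160), 9) = Mul(224, 9) = 2016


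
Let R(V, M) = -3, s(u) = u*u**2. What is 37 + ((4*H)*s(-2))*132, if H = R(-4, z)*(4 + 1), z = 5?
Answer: 63397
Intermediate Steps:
s(u) = u**3
H = -15 (H = -3*(4 + 1) = -3*5 = -15)
37 + ((4*H)*s(-2))*132 = 37 + ((4*(-15))*(-2)**3)*132 = 37 - 60*(-8)*132 = 37 + 480*132 = 37 + 63360 = 63397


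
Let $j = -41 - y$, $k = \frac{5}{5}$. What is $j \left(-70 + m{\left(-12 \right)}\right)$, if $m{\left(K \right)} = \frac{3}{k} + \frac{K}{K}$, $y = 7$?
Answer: $3168$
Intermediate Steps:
$k = 1$ ($k = 5 \cdot \frac{1}{5} = 1$)
$j = -48$ ($j = -41 - 7 = -48$)
$m{\left(K \right)} = 4$ ($m{\left(K \right)} = \frac{3}{1} + \frac{K}{K} = 3 \cdot 1 + 1 = 3 + 1 = 4$)
$j \left(-70 + m{\left(-12 \right)}\right) = - 48 \left(-70 + 4\right) = \left(-48\right) \left(-66\right) = 3168$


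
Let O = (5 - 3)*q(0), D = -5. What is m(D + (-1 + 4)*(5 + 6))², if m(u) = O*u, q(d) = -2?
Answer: 12544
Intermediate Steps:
O = -4 (O = (5 - 3)*(-2) = 2*(-2) = -4)
m(u) = -4*u
m(D + (-1 + 4)*(5 + 6))² = (-4*(-5 + (-1 + 4)*(5 + 6)))² = (-4*(-5 + 3*11))² = (-4*(-5 + 33))² = (-4*28)² = (-112)² = 12544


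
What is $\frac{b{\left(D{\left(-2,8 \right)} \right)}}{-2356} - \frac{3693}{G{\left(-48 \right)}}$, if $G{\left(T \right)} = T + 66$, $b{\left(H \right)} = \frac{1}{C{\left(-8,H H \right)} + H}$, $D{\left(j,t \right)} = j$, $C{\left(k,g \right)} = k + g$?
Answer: $- \frac{966745}{4712} \approx -205.17$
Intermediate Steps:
$C{\left(k,g \right)} = g + k$
$b{\left(H \right)} = \frac{1}{-8 + H + H^{2}}$ ($b{\left(H \right)} = \frac{1}{\left(H H - 8\right) + H} = \frac{1}{\left(H^{2} - 8\right) + H} = \frac{1}{\left(-8 + H^{2}\right) + H} = \frac{1}{-8 + H + H^{2}}$)
$G{\left(T \right)} = 66 + T$
$\frac{b{\left(D{\left(-2,8 \right)} \right)}}{-2356} - \frac{3693}{G{\left(-48 \right)}} = \frac{1}{\left(-8 - 2 + \left(-2\right)^{2}\right) \left(-2356\right)} - \frac{3693}{66 - 48} = \frac{1}{-8 - 2 + 4} \left(- \frac{1}{2356}\right) - \frac{3693}{18} = \frac{1}{-6} \left(- \frac{1}{2356}\right) - \frac{1231}{6} = \left(- \frac{1}{6}\right) \left(- \frac{1}{2356}\right) - \frac{1231}{6} = \frac{1}{14136} - \frac{1231}{6} = - \frac{966745}{4712}$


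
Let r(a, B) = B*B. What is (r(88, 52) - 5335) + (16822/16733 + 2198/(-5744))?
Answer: -126408506839/48057176 ≈ -2630.4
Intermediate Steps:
r(a, B) = B²
(r(88, 52) - 5335) + (16822/16733 + 2198/(-5744)) = (52² - 5335) + (16822/16733 + 2198/(-5744)) = (2704 - 5335) + (16822*(1/16733) + 2198*(-1/5744)) = -2631 + (16822/16733 - 1099/2872) = -2631 + 29923217/48057176 = -126408506839/48057176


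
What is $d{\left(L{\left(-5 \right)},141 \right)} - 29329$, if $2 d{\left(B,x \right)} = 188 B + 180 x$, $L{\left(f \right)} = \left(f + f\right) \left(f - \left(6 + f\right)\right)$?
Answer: $-10999$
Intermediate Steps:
$L{\left(f \right)} = - 12 f$ ($L{\left(f \right)} = 2 f \left(-6\right) = - 12 f$)
$d{\left(B,x \right)} = 90 x + 94 B$ ($d{\left(B,x \right)} = \frac{188 B + 180 x}{2} = \frac{180 x + 188 B}{2} = 90 x + 94 B$)
$d{\left(L{\left(-5 \right)},141 \right)} - 29329 = \left(90 \cdot 141 + 94 \left(\left(-12\right) \left(-5\right)\right)\right) - 29329 = \left(12690 + 94 \cdot 60\right) - 29329 = \left(12690 + 5640\right) - 29329 = 18330 - 29329 = -10999$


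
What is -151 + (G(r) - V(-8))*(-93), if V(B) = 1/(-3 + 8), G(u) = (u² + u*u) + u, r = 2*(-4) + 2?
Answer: -31352/5 ≈ -6270.4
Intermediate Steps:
r = -6 (r = -8 + 2 = -6)
G(u) = u + 2*u² (G(u) = (u² + u²) + u = 2*u² + u = u + 2*u²)
V(B) = ⅕ (V(B) = 1/5 = ⅕)
-151 + (G(r) - V(-8))*(-93) = -151 + (-6*(1 + 2*(-6)) - 1*⅕)*(-93) = -151 + (-6*(1 - 12) - ⅕)*(-93) = -151 + (-6*(-11) - ⅕)*(-93) = -151 + (66 - ⅕)*(-93) = -151 + (329/5)*(-93) = -151 - 30597/5 = -31352/5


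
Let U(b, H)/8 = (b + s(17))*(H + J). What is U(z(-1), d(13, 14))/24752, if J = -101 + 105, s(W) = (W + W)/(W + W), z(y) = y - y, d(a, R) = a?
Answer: 1/182 ≈ 0.0054945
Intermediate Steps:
z(y) = 0
s(W) = 1 (s(W) = (2*W)/((2*W)) = (2*W)*(1/(2*W)) = 1)
J = 4
U(b, H) = 8*(1 + b)*(4 + H) (U(b, H) = 8*((b + 1)*(H + 4)) = 8*((1 + b)*(4 + H)) = 8*(1 + b)*(4 + H))
U(z(-1), d(13, 14))/24752 = (32 + 8*13 + 32*0 + 8*13*0)/24752 = (32 + 104 + 0 + 0)*(1/24752) = 136*(1/24752) = 1/182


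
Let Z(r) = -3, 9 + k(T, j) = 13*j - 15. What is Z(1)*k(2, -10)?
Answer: 462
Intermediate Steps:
k(T, j) = -24 + 13*j (k(T, j) = -9 + (13*j - 15) = -9 + (-15 + 13*j) = -24 + 13*j)
Z(1)*k(2, -10) = -3*(-24 + 13*(-10)) = -3*(-24 - 130) = -3*(-154) = 462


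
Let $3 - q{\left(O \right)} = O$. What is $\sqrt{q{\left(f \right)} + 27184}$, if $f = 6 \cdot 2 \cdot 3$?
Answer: $\sqrt{27151} \approx 164.78$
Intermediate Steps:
$f = 36$ ($f = 12 \cdot 3 = 36$)
$q{\left(O \right)} = 3 - O$
$\sqrt{q{\left(f \right)} + 27184} = \sqrt{\left(3 - 36\right) + 27184} = \sqrt{-33 + 27184} = \sqrt{27151}$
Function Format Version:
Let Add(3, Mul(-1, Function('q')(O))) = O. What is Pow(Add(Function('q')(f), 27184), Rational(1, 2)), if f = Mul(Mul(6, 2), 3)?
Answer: Pow(27151, Rational(1, 2)) ≈ 164.78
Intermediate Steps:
f = 36 (f = Mul(12, 3) = 36)
Function('q')(O) = Add(3, Mul(-1, O))
Pow(Add(Function('q')(f), 27184), Rational(1, 2)) = Pow(Add(Add(3, Mul(-1, 36)), 27184), Rational(1, 2)) = Pow(Add(Add(3, -36), 27184), Rational(1, 2)) = Pow(Add(-33, 27184), Rational(1, 2)) = Pow(27151, Rational(1, 2))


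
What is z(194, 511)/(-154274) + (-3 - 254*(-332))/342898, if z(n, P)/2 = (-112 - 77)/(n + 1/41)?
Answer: 51746571327977/210410728671830 ≈ 0.24593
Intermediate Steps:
z(n, P) = -378/(1/41 + n) (z(n, P) = 2*((-112 - 77)/(n + 1/41)) = 2*(-189/(n + 1/41)) = 2*(-189/(1/41 + n)) = -378/(1/41 + n))
z(194, 511)/(-154274) + (-3 - 254*(-332))/342898 = -15498/(1 + 41*194)/(-154274) + (-3 - 254*(-332))/342898 = -15498/(1 + 7954)*(-1/154274) + (-3 + 84328)*(1/342898) = -15498/7955*(-1/154274) + 84325*(1/342898) = -15498*1/7955*(-1/154274) + 84325/342898 = -15498/7955*(-1/154274) + 84325/342898 = 7749/613624835 + 84325/342898 = 51746571327977/210410728671830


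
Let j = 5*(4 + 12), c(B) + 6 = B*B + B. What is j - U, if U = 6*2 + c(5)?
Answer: 44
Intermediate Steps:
c(B) = -6 + B + B² (c(B) = -6 + (B*B + B) = -6 + (B² + B) = -6 + (B + B²) = -6 + B + B²)
U = 36 (U = 6*2 + (-6 + 5 + 5²) = 12 + (-6 + 5 + 25) = 12 + 24 = 36)
j = 80 (j = 5*16 = 80)
j - U = 80 - 1*36 = 80 - 36 = 44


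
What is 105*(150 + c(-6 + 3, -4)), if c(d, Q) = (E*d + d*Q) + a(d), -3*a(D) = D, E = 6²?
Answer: 5775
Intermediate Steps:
E = 36
a(D) = -D/3
c(d, Q) = 107*d/3 + Q*d (c(d, Q) = (36*d + d*Q) - d/3 = (36*d + Q*d) - d/3 = 107*d/3 + Q*d)
105*(150 + c(-6 + 3, -4)) = 105*(150 + (-6 + 3)*(107 + 3*(-4))/3) = 105*(150 + (⅓)*(-3)*(107 - 12)) = 105*(150 + (⅓)*(-3)*95) = 105*(150 - 95) = 105*55 = 5775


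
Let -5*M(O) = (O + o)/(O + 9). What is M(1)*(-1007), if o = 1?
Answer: 1007/25 ≈ 40.280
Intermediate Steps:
M(O) = -(1 + O)/(5*(9 + O)) (M(O) = -(O + 1)/(5*(O + 9)) = -(1 + O)/(5*(9 + O)))
M(1)*(-1007) = ((-1 - 1*1)/(5*(9 + 1)))*(-1007) = ((⅕)*(-1 - 1)/10)*(-1007) = ((⅕)*(⅒)*(-2))*(-1007) = -1/25*(-1007) = 1007/25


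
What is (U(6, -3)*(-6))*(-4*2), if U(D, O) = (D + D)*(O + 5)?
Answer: 1152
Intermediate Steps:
U(D, O) = 2*D*(5 + O) (U(D, O) = (2*D)*(5 + O) = 2*D*(5 + O))
(U(6, -3)*(-6))*(-4*2) = ((2*6*(5 - 3))*(-6))*(-4*2) = ((2*6*2)*(-6))*(-8) = (24*(-6))*(-8) = -144*(-8) = 1152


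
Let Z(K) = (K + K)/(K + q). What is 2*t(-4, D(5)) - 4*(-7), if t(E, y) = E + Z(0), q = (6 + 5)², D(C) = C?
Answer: 20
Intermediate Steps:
q = 121 (q = 11² = 121)
Z(K) = 2*K/(121 + K) (Z(K) = (K + K)/(K + 121) = (2*K)/(121 + K) = 2*K/(121 + K))
t(E, y) = E (t(E, y) = E + 2*0/(121 + 0) = E + 2*0/121 = E + 2*0*(1/121) = E + 0 = E)
2*t(-4, D(5)) - 4*(-7) = 2*(-4) - 4*(-7) = -8 + 28 = 20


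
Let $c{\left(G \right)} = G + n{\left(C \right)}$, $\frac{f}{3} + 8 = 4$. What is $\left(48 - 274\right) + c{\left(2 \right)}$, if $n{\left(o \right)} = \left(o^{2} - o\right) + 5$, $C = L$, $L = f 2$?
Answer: $381$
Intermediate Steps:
$f = -12$ ($f = -24 + 3 \cdot 4 = -24 + 12 = -12$)
$L = -24$ ($L = \left(-12\right) 2 = -24$)
$C = -24$
$n{\left(o \right)} = 5 + o^{2} - o$
$c{\left(G \right)} = 605 + G$ ($c{\left(G \right)} = G + \left(5 + \left(-24\right)^{2} - -24\right) = G + \left(5 + 576 + 24\right) = G + 605 = 605 + G$)
$\left(48 - 274\right) + c{\left(2 \right)} = \left(48 - 274\right) + \left(605 + 2\right) = -226 + 607 = 381$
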